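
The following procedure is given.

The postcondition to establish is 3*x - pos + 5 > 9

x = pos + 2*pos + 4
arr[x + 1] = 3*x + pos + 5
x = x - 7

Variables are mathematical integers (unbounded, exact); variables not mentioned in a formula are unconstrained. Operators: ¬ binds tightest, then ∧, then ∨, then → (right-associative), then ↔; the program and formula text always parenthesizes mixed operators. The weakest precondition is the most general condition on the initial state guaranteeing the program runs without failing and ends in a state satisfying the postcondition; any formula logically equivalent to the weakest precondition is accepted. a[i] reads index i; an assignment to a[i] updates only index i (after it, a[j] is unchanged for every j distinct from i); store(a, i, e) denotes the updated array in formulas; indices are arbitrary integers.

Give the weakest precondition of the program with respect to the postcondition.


Working backward. After the program, the postcondition 3*x - pos + 5 > 9 must hold; in canonical form it is 3*x > pos + 4.
Before x := x - 7: 3*x > pos + 25
Before arr[x + 1] := 3*x + pos + 5: 3*x > pos + 25
Before x := pos + 2*pos + 4: 8*pos > 13
Answer: WP = 8*pos > 13


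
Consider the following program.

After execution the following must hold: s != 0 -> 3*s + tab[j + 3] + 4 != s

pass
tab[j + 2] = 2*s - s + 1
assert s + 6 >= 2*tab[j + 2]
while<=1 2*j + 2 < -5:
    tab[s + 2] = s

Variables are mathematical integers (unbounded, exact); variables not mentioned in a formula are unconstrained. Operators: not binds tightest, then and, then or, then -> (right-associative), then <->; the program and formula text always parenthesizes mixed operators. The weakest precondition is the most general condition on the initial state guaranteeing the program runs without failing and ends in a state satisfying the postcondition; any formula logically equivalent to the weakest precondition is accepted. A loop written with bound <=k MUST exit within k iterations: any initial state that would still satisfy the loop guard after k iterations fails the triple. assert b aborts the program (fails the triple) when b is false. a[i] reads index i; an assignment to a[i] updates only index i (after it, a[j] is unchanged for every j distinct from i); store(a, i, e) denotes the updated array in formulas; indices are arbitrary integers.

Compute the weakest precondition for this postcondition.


Working backward. After the program, the postcondition s != 0 -> 3*s + tab[j + 3] + 4 != s must hold; in canonical form it is s != 0 -> tab[j + 3] + 2*s != -4.
Before the loop (bound <=1), unroll the exhaustion recursion (WP_0 = exit-now case; WP_j = one more guarded iteration, up to j = 1):
  WP_0: (not (2*j < -7)) and (s != 0 -> tab[j + 3] + 2*s != -4)
  WP_1: (2*j < -7 -> ((not (2*j < -7)) and (s != 0 -> store(tab, s + 2, s)[j + 3] + 2*s != -4))) and ((not (2*j < -7)) -> (s != 0 -> tab[j + 3] + 2*s != -4))
So before the loop: (2*j < -7 -> ((not (2*j < -7)) and (s != 0 -> store(tab, s + 2, s)[j + 3] + 2*s != -4))) and ((not (2*j < -7)) -> (s != 0 -> tab[j + 3] + 2*s != -4))
Before assert s + 6 >= 2*tab[j + 2]: s >= 2*tab[j + 2] - 6 and (2*j < -7 -> ((not (2*j < -7)) and (s != 0 -> store(tab, s + 2, s)[j + 3] + 2*s != -4))) and ((not (2*j < -7)) -> (s != 0 -> tab[j + 3] + 2*s != -4))
Before tab[j + 2] := 2*s - s + 1: s >= 2*store(tab, j + 2, s + 1)[j + 2] - 6 and (2*j < -7 -> ((not (2*j < -7)) and (s != 0 -> store(store(tab, j + 2, s + 1), s + 2, s)[j + 3] + 2*s != -4))) and ((not (2*j < -7)) -> (s != 0 -> store(tab, j + 2, s + 1)[j + 3] + 2*s != -4))
Before skip: s >= 2*store(tab, j + 2, s + 1)[j + 2] - 6 and (2*j < -7 -> ((not (2*j < -7)) and (s != 0 -> store(store(tab, j + 2, s + 1), s + 2, s)[j + 3] + 2*s != -4))) and ((not (2*j < -7)) -> (s != 0 -> store(tab, j + 2, s + 1)[j + 3] + 2*s != -4))
Answer: WP = s >= 2*store(tab, j + 2, s + 1)[j + 2] - 6 and (2*j < -7 -> ((not (2*j < -7)) and (s != 0 -> store(store(tab, j + 2, s + 1), s + 2, s)[j + 3] + 2*s != -4))) and ((not (2*j < -7)) -> (s != 0 -> store(tab, j + 2, s + 1)[j + 3] + 2*s != -4))


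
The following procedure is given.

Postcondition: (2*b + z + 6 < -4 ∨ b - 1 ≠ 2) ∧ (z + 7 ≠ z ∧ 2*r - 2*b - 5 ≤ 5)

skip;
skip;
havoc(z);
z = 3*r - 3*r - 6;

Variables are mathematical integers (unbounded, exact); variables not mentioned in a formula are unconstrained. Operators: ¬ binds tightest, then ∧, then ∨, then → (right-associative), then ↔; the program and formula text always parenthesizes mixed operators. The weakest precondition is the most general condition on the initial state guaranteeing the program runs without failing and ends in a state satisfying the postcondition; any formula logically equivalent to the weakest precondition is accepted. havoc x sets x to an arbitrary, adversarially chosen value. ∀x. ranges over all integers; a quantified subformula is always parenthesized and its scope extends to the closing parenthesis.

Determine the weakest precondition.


Working backward. After the program, the postcondition (2*b + z + 6 < -4 ∨ b - 1 ≠ 2) ∧ (z + 7 ≠ z ∧ 2*r - 2*b - 5 ≤ 5) must hold; in canonical form it is (2*b + z < -10 ∨ b ≠ 3) ∧ 2*r ≤ 2*b + 10.
Before z := 3*r - 3*r - 6: (2*b < -4 ∨ b ≠ 3) ∧ 2*r ≤ 2*b + 10
Before havoc z: (2*b < -4 ∨ b ≠ 3) ∧ 2*r ≤ 2*b + 10
Before skip: (2*b < -4 ∨ b ≠ 3) ∧ 2*r ≤ 2*b + 10
Before skip: (2*b < -4 ∨ b ≠ 3) ∧ 2*r ≤ 2*b + 10
Answer: WP = (2*b < -4 ∨ b ≠ 3) ∧ 2*r ≤ 2*b + 10


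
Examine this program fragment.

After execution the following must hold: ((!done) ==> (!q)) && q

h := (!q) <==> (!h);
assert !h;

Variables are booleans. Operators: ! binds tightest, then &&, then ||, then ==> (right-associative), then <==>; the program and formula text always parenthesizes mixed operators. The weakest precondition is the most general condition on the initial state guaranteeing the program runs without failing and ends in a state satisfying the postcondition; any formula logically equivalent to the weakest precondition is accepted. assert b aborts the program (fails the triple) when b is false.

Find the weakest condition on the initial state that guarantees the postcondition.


Working backward. After the program, ((!done) ==> (!q)) && q must hold.
Before assert !h: (!h) && ((!done) ==> (!q)) && q
Before h := (!q) <==> (!h): (!((!q) <==> (!h))) && ((!done) ==> (!q)) && q
Answer: WP = (!((!q) <==> (!h))) && ((!done) ==> (!q)) && q


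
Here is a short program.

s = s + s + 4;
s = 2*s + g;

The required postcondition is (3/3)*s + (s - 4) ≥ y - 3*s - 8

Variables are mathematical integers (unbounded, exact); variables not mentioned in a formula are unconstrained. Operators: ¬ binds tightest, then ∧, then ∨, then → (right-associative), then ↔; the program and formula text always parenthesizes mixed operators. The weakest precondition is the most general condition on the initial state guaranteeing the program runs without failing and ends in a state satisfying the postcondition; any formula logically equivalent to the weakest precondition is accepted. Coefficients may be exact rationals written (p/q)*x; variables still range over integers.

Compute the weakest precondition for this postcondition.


Working backward. After the program, the postcondition (3/3)*s + (s - 4) ≥ y - 3*s - 8 must hold; in canonical form it is 5*s ≥ y - 4.
Before s := 2*s + g: 5*g + 10*s ≥ y - 4
Before s := s + s + 4: 5*g + 20*s ≥ y - 44
Answer: WP = 5*g + 20*s ≥ y - 44


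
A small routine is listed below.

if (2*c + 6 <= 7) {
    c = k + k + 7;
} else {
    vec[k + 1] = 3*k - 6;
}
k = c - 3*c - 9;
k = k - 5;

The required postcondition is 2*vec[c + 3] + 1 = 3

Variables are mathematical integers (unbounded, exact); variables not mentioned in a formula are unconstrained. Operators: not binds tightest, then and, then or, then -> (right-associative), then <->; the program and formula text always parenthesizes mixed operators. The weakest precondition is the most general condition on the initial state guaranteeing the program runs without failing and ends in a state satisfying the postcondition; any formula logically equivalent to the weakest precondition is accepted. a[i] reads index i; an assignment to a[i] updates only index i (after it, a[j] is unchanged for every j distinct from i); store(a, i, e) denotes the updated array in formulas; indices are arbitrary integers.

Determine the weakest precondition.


Working backward. After the program, the postcondition 2*vec[c + 3] + 1 = 3 must hold; in canonical form it is 2*vec[c + 3] = 2.
Before k := k - 5: 2*vec[c + 3] = 2
Before k := c - 3*c - 9: 2*vec[c + 3] = 2
Then branch requires 2*vec[2*k + 10] = 2; else branch requires 2*store(vec, k + 1, 3*k - 6)[c + 3] = 2.
Before the if: (2*c <= 1 -> 2*vec[2*k + 10] = 2) and ((not (2*c <= 1)) -> 2*store(vec, k + 1, 3*k - 6)[c + 3] = 2)
Answer: WP = (2*c <= 1 -> 2*vec[2*k + 10] = 2) and ((not (2*c <= 1)) -> 2*store(vec, k + 1, 3*k - 6)[c + 3] = 2)


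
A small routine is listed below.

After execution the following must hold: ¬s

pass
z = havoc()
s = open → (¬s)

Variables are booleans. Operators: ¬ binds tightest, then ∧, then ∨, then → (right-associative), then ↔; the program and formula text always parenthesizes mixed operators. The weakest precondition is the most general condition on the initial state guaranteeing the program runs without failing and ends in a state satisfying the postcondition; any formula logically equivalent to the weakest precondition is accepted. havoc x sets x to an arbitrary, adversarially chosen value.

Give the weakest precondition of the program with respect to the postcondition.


Working backward. After the program, ¬s must hold.
Before s := open → (¬s): ¬(open → (¬s))
Before havoc z: ¬(open → (¬s))
Before skip: ¬(open → (¬s))
Answer: WP = ¬(open → (¬s))


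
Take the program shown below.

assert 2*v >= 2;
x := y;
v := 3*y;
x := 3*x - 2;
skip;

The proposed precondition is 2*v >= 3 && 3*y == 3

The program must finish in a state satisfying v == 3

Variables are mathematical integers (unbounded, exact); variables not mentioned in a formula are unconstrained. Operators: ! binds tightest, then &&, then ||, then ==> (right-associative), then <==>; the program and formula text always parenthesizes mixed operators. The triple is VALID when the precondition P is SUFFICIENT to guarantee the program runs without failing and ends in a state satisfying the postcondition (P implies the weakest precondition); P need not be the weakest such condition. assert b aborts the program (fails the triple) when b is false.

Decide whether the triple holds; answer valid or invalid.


Working backward. After the program, v == 3 must hold.
Before skip: v == 3
Before x := 3*x - 2: v == 3
Before v := 3*y: 3*y == 3
Before x := y: 3*y == 3
Before assert 2*v >= 2: 2*v >= 2 && 3*y == 3
The weakest precondition is 2*v >= 2 && 3*y == 3.
Check whether 2*v >= 3 && 3*y == 3 implies it.
Every state satisfying the precondition satisfies the weakest precondition: the implication holds.
Answer: valid


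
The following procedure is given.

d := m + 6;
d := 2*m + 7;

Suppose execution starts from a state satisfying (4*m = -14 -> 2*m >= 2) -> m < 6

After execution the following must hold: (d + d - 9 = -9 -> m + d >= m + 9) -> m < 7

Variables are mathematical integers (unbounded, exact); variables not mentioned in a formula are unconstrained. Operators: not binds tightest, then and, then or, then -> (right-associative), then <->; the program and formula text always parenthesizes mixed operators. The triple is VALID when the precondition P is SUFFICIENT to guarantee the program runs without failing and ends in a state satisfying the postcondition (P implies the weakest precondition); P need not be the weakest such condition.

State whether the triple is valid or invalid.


Working backward. After the program, the postcondition (d + d - 9 = -9 -> m + d >= m + 9) -> m < 7 must hold; in canonical form it is (2*d = 0 -> d >= 9) -> m < 7.
Before d := 2*m + 7: (4*m = -14 -> 2*m >= 2) -> m < 7
Before d := m + 6: (4*m = -14 -> 2*m >= 2) -> m < 7
The weakest precondition is (4*m = -14 -> 2*m >= 2) -> m < 7.
Check whether (4*m = -14 -> 2*m >= 2) -> m < 6 implies it.
Every state satisfying the precondition satisfies the weakest precondition: the implication holds.
Answer: valid


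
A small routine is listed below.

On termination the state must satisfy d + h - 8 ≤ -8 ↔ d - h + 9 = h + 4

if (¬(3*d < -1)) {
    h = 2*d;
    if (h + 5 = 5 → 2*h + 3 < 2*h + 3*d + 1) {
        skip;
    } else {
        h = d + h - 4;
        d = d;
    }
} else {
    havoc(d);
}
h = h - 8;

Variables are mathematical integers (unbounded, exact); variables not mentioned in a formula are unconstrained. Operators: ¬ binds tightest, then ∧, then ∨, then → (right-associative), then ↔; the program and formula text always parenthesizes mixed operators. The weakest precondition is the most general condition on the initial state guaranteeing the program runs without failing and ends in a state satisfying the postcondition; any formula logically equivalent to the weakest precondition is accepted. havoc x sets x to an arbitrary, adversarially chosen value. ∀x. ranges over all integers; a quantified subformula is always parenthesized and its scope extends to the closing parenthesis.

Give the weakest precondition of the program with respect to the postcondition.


Working backward. After the program, the postcondition d + h - 8 ≤ -8 ↔ d - h + 9 = h + 4 must hold; in canonical form it is d + h ≤ 0 ↔ d = 2*h - 5.
Before h := h - 8: d + h ≤ 8 ↔ d = 2*h - 21
Then branch requires ((2*d = 0 → 3*d > 2) → (3*d ≤ 8 ↔ 3*d = 21)) ∧ ((¬(2*d = 0 → 3*d > 2)) → (4*d ≤ 12 ↔ 5*d = 29)); else branch requires ∀d_1. (d_1 + h ≤ 8 ↔ d_1 = 2*h - 21).
Before the if: ((¬(3*d < -1)) → (((2*d = 0 → 3*d > 2) → (3*d ≤ 8 ↔ 3*d = 21)) ∧ ((¬(2*d = 0 → 3*d > 2)) → (4*d ≤ 12 ↔ 5*d = 29)))) ∧ (3*d < -1 → (∀d_1. (d_1 + h ≤ 8 ↔ d_1 = 2*h - 21)))
Answer: WP = ((¬(3*d < -1)) → (((2*d = 0 → 3*d > 2) → (3*d ≤ 8 ↔ 3*d = 21)) ∧ ((¬(2*d = 0 → 3*d > 2)) → (4*d ≤ 12 ↔ 5*d = 29)))) ∧ (3*d < -1 → (∀d_1. (d_1 + h ≤ 8 ↔ d_1 = 2*h - 21)))


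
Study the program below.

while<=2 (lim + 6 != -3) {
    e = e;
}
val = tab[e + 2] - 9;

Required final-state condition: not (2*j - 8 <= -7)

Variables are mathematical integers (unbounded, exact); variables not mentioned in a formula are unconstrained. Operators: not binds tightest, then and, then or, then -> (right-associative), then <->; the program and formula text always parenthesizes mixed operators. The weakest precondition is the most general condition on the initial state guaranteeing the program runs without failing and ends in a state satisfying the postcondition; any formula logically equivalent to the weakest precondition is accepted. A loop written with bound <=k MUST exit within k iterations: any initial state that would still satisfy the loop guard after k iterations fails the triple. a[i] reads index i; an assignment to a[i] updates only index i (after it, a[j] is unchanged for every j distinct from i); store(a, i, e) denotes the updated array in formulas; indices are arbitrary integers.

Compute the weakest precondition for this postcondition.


Working backward. After the program, the postcondition not (2*j - 8 <= -7) must hold; in canonical form it is not (2*j <= 1).
Before val := tab[e + 2] - 9: not (2*j <= 1)
Before the loop (bound <=2), unroll the exhaustion recursion (WP_0 = exit-now case; WP_j = one more guarded iteration, up to j = 2):
  WP_0: (not (lim != -9)) and (not (2*j <= 1))
  WP_1: (lim != -9 -> ((not (lim != -9)) and (not (2*j <= 1)))) and ((not (lim != -9)) -> (not (2*j <= 1)))
  WP_2: (lim != -9 -> ((lim != -9 -> ((not (lim != -9)) and (not (2*j <= 1)))) and ((not (lim != -9)) -> (not (2*j <= 1))))) and ((not (lim != -9)) -> (not (2*j <= 1)))
So before the loop: (lim != -9 -> ((lim != -9 -> ((not (lim != -9)) and (not (2*j <= 1)))) and ((not (lim != -9)) -> (not (2*j <= 1))))) and ((not (lim != -9)) -> (not (2*j <= 1)))
Answer: WP = (lim != -9 -> ((lim != -9 -> ((not (lim != -9)) and (not (2*j <= 1)))) and ((not (lim != -9)) -> (not (2*j <= 1))))) and ((not (lim != -9)) -> (not (2*j <= 1)))


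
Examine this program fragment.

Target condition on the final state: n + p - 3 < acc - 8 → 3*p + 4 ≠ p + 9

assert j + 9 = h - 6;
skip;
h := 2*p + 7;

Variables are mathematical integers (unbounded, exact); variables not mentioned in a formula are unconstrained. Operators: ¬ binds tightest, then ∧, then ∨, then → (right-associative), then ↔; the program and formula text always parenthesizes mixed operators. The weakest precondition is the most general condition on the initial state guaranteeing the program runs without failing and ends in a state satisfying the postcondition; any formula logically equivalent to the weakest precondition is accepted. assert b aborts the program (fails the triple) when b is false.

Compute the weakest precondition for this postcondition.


Working backward. After the program, the postcondition n + p - 3 < acc - 8 → 3*p + 4 ≠ p + 9 must hold; in canonical form it is n + p < acc - 5 → 2*p ≠ 5.
Before h := 2*p + 7: n + p < acc - 5 → 2*p ≠ 5
Before skip: n + p < acc - 5 → 2*p ≠ 5
Before assert j + 9 = h - 6: j = h - 15 ∧ (n + p < acc - 5 → 2*p ≠ 5)
Answer: WP = j = h - 15 ∧ (n + p < acc - 5 → 2*p ≠ 5)


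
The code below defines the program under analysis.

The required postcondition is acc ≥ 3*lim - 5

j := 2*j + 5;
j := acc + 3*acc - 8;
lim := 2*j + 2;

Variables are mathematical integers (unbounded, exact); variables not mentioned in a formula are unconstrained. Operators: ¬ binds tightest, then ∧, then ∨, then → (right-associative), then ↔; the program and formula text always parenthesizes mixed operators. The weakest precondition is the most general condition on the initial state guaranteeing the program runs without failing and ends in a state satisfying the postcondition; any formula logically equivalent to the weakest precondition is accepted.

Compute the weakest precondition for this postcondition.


Working backward. After the program, acc ≥ 3*lim - 5 must hold.
Before lim := 2*j + 2: acc ≥ 6*j + 1
Before j := acc + 3*acc - 8: 23*acc ≤ 47
Before j := 2*j + 5: 23*acc ≤ 47
Answer: WP = 23*acc ≤ 47


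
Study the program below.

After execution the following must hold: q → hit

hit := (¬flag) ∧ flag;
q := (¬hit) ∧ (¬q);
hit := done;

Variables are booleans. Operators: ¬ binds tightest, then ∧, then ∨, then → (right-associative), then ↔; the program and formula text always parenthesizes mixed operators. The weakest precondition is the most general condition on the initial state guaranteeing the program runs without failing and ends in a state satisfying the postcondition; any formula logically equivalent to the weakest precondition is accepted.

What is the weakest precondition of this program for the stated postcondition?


Working backward. After the program, q → hit must hold.
Before hit := done: q → done
Before q := (¬hit) ∧ (¬q): ((¬hit) ∧ (¬q)) → done
Before hit := (¬flag) ∧ flag: (¬q) → done
Answer: WP = (¬q) → done


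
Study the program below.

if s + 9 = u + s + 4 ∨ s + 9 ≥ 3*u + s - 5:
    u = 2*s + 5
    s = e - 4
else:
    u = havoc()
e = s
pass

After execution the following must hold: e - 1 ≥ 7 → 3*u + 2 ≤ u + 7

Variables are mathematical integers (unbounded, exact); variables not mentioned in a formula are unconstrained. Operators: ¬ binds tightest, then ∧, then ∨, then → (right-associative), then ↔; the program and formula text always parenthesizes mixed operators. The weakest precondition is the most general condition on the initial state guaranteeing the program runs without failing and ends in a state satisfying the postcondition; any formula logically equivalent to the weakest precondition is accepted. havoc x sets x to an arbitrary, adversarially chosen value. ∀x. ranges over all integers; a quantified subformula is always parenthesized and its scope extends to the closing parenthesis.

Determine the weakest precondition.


Working backward. After the program, the postcondition e - 1 ≥ 7 → 3*u + 2 ≤ u + 7 must hold; in canonical form it is e ≥ 8 → 2*u ≤ 5.
Before skip: e ≥ 8 → 2*u ≤ 5
Before e := s: s ≥ 8 → 2*u ≤ 5
Then branch requires e ≥ 12 → 4*s ≤ -5; else branch requires ∀u_1. (s ≥ 8 → 2*u_1 ≤ 5).
Before the if: ((u = 5 ∨ 3*u ≤ 14) → (e ≥ 12 → 4*s ≤ -5)) ∧ ((¬(u = 5 ∨ 3*u ≤ 14)) → (∀u_1. (s ≥ 8 → 2*u_1 ≤ 5)))
Answer: WP = ((u = 5 ∨ 3*u ≤ 14) → (e ≥ 12 → 4*s ≤ -5)) ∧ ((¬(u = 5 ∨ 3*u ≤ 14)) → (∀u_1. (s ≥ 8 → 2*u_1 ≤ 5)))


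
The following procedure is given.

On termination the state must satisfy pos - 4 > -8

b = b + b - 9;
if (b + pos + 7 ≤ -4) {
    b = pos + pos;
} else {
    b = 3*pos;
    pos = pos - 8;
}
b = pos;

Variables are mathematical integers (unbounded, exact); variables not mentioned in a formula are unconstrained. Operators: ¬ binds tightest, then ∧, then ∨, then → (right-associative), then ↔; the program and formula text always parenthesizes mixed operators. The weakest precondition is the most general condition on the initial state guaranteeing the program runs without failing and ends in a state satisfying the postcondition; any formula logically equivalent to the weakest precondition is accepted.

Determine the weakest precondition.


Working backward. After the program, the postcondition pos - 4 > -8 must hold; in canonical form it is pos > -4.
Before b := pos: pos > -4
Then branch requires pos > -4; else branch requires pos > 4.
Before the if: (b + pos ≤ -11 → pos > -4) ∧ ((¬(b + pos ≤ -11)) → pos > 4)
Before b := b + b - 9: (2*b + pos ≤ -2 → pos > -4) ∧ ((¬(2*b + pos ≤ -2)) → pos > 4)
Answer: WP = (2*b + pos ≤ -2 → pos > -4) ∧ ((¬(2*b + pos ≤ -2)) → pos > 4)


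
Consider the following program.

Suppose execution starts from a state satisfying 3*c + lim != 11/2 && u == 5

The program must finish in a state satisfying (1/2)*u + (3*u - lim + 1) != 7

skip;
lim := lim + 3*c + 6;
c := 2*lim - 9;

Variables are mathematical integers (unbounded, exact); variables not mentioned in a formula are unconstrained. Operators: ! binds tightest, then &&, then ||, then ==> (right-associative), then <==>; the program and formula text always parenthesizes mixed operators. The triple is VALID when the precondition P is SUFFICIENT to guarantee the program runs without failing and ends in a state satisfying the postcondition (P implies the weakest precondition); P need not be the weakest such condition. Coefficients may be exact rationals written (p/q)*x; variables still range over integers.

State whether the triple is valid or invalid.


Working backward. After the program, the postcondition (1/2)*u + (3*u - lim + 1) != 7 must hold; in canonical form it is (7/2)*u != lim + 6.
Before c := 2*lim - 9: (7/2)*u != lim + 6
Before lim := lim + 3*c + 6: (7/2)*u != 3*c + lim + 12
Before skip: (7/2)*u != 3*c + lim + 12
The weakest precondition is (7/2)*u != 3*c + lim + 12.
Check whether 3*c + lim != 11/2 && u == 5 implies it.
Every state satisfying the precondition satisfies the weakest precondition: the implication holds.
Answer: valid


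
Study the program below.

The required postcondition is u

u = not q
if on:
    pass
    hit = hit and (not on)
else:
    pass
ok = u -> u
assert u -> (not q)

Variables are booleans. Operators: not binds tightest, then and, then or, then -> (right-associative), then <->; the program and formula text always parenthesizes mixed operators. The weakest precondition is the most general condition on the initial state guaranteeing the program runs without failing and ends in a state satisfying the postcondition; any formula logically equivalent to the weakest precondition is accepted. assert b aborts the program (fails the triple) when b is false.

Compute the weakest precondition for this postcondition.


Working backward. After the program, u must hold.
Before assert u -> (not q): (u -> (not q)) and u
Before ok := u -> u: (u -> (not q)) and u
Then branch requires (u -> (not q)) and u; else branch requires (u -> (not q)) and u.
Before the if: (on -> ((u -> (not q)) and u)) and ((not on) -> ((u -> (not q)) and u))
Before u := not q: (on -> (not q)) and ((not on) -> (not q))
Answer: WP = (on -> (not q)) and ((not on) -> (not q))


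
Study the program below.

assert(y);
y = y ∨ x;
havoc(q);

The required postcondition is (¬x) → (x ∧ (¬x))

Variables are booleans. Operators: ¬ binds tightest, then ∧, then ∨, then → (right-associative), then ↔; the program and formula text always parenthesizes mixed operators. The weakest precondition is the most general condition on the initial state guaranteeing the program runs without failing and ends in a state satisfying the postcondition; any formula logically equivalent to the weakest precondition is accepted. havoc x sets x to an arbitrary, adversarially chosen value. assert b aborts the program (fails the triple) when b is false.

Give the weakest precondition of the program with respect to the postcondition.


Working backward. After the program, the postcondition (¬x) → (x ∧ (¬x)) must hold; in canonical form it is x.
Before havoc q: x
Before y := y ∨ x: x
Before assert y: y ∧ x
Answer: WP = y ∧ x


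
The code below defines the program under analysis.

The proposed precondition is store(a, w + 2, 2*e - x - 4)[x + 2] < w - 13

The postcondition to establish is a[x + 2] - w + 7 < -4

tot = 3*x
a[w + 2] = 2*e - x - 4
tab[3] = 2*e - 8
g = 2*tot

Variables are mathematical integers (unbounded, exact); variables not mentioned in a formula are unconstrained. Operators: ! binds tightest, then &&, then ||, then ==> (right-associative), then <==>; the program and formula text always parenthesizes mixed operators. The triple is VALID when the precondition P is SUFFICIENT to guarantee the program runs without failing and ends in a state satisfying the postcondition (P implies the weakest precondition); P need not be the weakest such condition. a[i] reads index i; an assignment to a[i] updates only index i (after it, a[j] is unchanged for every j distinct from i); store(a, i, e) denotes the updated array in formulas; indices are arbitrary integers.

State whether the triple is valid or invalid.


Working backward. After the program, the postcondition a[x + 2] - w + 7 < -4 must hold; in canonical form it is a[x + 2] < w - 11.
Before g := 2*tot: a[x + 2] < w - 11
Before tab[3] := 2*e - 8: a[x + 2] < w - 11
Before a[w + 2] := 2*e - x - 4: store(a, w + 2, 2*e - x - 4)[x + 2] < w - 11
Before tot := 3*x: store(a, w + 2, 2*e - x - 4)[x + 2] < w - 11
The weakest precondition is store(a, w + 2, 2*e - x - 4)[x + 2] < w - 11.
Check whether store(a, w + 2, 2*e - x - 4)[x + 2] < w - 13 implies it.
Every state satisfying the precondition satisfies the weakest precondition: the implication holds.
Answer: valid


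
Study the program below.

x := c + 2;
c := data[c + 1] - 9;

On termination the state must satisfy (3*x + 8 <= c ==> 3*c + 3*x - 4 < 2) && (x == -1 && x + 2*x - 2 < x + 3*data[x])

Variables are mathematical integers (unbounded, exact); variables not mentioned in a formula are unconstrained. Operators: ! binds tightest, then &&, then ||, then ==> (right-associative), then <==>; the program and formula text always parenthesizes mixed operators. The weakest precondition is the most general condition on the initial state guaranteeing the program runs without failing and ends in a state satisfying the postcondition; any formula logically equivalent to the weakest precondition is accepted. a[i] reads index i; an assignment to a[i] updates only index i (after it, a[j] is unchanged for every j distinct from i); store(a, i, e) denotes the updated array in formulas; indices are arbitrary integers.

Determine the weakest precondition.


Working backward. After the program, the postcondition (3*x + 8 <= c ==> 3*c + 3*x - 4 < 2) && (x == -1 && x + 2*x - 2 < x + 3*data[x]) must hold; in canonical form it is (3*x <= c - 8 ==> 3*c + 3*x < 6) && x == -1 && 2*x < 3*data[x] + 2.
Before c := data[c + 1] - 9: (3*x <= data[c + 1] - 17 ==> 3*data[c + 1] + 3*x < 33) && x == -1 && 2*x < 3*data[x] + 2
Before x := c + 2: (3*c <= data[c + 1] - 23 ==> 3*data[c + 1] + 3*c < 27) && c == -3 && 2*c < 3*data[c + 2] - 2
Answer: WP = (3*c <= data[c + 1] - 23 ==> 3*data[c + 1] + 3*c < 27) && c == -3 && 2*c < 3*data[c + 2] - 2


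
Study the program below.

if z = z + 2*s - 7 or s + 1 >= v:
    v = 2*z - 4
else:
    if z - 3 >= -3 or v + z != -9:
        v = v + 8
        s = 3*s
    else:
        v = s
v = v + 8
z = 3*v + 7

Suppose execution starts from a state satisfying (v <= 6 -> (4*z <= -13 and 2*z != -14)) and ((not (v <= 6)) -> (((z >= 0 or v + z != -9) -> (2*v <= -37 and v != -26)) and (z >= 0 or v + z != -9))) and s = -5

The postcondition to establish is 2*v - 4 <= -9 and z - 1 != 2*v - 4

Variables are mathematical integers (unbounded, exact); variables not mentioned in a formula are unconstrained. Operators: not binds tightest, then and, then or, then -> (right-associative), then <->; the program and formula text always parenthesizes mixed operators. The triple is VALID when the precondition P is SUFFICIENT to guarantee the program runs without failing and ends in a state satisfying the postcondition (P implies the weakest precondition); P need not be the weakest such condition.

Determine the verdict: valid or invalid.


Working backward. After the program, the postcondition 2*v - 4 <= -9 and z - 1 != 2*v - 4 must hold; in canonical form it is 2*v <= -5 and z != 2*v - 3.
Before z := 3*v + 7: 2*v <= -5 and v != -10
Before v := v + 8: 2*v <= -21 and v != -18
Then branch requires 4*z <= -13 and 2*z != -14; else branch requires ((z >= 0 or v + z != -9) -> (2*v <= -37 and v != -26)) and ((not (z >= 0 or v + z != -9)) -> (2*s <= -21 and s != -18)).
Before the if: ((2*s = 7 or s >= v - 1) -> (4*z <= -13 and 2*z != -14)) and ((not (2*s = 7 or s >= v - 1)) -> (((z >= 0 or v + z != -9) -> (2*v <= -37 and v != -26)) and ((not (z >= 0 or v + z != -9)) -> (2*s <= -21 and s != -18))))
The weakest precondition is ((2*s = 7 or s >= v - 1) -> (4*z <= -13 and 2*z != -14)) and ((not (2*s = 7 or s >= v - 1)) -> (((z >= 0 or v + z != -9) -> (2*v <= -37 and v != -26)) and ((not (z >= 0 or v + z != -9)) -> (2*s <= -21 and s != -18)))).
Check whether (v <= 6 -> (4*z <= -13 and 2*z != -14)) and ((not (v <= 6)) -> (((z >= 0 or v + z != -9) -> (2*v <= -37 and v != -26)) and (z >= 0 or v + z != -9))) and s = -5 implies it.
Countermodel: at the initial state s = -5, v = -1, z = -8, the precondition holds but the weakest precondition fails.
Answer: invalid


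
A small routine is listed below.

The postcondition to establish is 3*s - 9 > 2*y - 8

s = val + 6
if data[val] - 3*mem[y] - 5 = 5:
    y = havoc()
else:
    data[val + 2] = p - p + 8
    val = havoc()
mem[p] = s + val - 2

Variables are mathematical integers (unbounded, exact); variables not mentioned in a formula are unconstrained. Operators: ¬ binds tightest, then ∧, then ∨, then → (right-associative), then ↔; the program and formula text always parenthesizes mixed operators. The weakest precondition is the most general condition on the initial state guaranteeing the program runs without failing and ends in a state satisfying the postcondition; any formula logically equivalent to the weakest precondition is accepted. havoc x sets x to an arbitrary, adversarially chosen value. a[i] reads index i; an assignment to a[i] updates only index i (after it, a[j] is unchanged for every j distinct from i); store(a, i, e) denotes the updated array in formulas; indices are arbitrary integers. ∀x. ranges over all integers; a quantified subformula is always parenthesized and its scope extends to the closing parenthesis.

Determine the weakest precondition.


Working backward. After the program, the postcondition 3*s - 9 > 2*y - 8 must hold; in canonical form it is 3*s > 2*y + 1.
Before mem[p] := s + val - 2: 3*s > 2*y + 1
Then branch requires ∀y_1. 3*s > 2*y_1 + 1; else branch requires 3*s > 2*y + 1.
Before the if: (data[val] = 3*mem[y] + 10 → (∀y_1. 3*s > 2*y_1 + 1)) ∧ ((¬(data[val] = 3*mem[y] + 10)) → 3*s > 2*y + 1)
Before s := val + 6: (data[val] = 3*mem[y] + 10 → (∀y_1. 3*val > 2*y_1 - 17)) ∧ ((¬(data[val] = 3*mem[y] + 10)) → 3*val > 2*y - 17)
Answer: WP = (data[val] = 3*mem[y] + 10 → (∀y_1. 3*val > 2*y_1 - 17)) ∧ ((¬(data[val] = 3*mem[y] + 10)) → 3*val > 2*y - 17)


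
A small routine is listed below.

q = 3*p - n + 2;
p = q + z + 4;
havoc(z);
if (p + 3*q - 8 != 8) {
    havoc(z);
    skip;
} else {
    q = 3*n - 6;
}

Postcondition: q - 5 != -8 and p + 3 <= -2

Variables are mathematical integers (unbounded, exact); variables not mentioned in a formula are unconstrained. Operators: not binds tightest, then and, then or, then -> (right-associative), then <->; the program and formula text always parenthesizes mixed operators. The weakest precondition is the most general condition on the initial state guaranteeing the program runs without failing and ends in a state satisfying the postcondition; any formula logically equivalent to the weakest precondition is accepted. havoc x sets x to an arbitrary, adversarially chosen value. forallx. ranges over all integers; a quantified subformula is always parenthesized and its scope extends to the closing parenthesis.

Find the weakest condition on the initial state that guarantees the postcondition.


Working backward. After the program, the postcondition q - 5 != -8 and p + 3 <= -2 must hold; in canonical form it is q != -3 and p <= -5.
Then branch requires q != -3 and p <= -5; else branch requires 3*n != 3 and p <= -5.
Before the if: (p + 3*q != 16 -> (q != -3 and p <= -5)) and ((not (p + 3*q != 16)) -> (3*n != 3 and p <= -5))
Before havoc z: (p + 3*q != 16 -> (q != -3 and p <= -5)) and ((not (p + 3*q != 16)) -> (3*n != 3 and p <= -5))
Before p := q + z + 4: (4*q + z != 12 -> (q != -3 and q + z <= -9)) and ((not (4*q + z != 12)) -> (3*n != 3 and q + z <= -9))
Before q := 3*p - n + 2: (12*p + z != 4*n + 4 -> (3*p != n - 5 and 3*p + z <= n - 11)) and ((not (12*p + z != 4*n + 4)) -> (3*n != 3 and 3*p + z <= n - 11))
Answer: WP = (12*p + z != 4*n + 4 -> (3*p != n - 5 and 3*p + z <= n - 11)) and ((not (12*p + z != 4*n + 4)) -> (3*n != 3 and 3*p + z <= n - 11))


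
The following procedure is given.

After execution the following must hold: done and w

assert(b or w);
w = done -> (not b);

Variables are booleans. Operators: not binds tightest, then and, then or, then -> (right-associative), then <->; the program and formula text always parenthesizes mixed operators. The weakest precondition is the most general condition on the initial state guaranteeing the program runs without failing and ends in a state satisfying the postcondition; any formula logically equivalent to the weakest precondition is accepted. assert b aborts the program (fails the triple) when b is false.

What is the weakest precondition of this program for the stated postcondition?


Working backward. After the program, done and w must hold.
Before w := done -> (not b): done and (done -> (not b))
Before assert b or w: (b or w) and done and (done -> (not b))
Answer: WP = (b or w) and done and (done -> (not b))


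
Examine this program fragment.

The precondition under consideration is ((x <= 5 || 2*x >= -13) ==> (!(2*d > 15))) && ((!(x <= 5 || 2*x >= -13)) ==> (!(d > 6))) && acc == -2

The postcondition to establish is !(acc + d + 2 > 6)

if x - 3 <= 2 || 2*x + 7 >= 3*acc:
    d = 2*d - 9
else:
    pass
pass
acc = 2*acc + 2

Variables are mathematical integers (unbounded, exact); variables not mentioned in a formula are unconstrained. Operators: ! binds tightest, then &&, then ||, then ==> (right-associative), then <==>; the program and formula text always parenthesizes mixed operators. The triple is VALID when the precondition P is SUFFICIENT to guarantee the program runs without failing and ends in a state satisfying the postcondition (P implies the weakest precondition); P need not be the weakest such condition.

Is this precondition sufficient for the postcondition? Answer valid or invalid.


Working backward. After the program, the postcondition !(acc + d + 2 > 6) must hold; in canonical form it is !(acc + d > 4).
Before acc := 2*acc + 2: !(2*acc + d > 2)
Before skip: !(2*acc + d > 2)
Then branch requires !(2*acc + 2*d > 11); else branch requires !(2*acc + d > 2).
Before the if: ((x <= 5 || 2*x >= 3*acc - 7) ==> (!(2*acc + 2*d > 11))) && ((!(x <= 5 || 2*x >= 3*acc - 7)) ==> (!(2*acc + d > 2)))
The weakest precondition is ((x <= 5 || 2*x >= 3*acc - 7) ==> (!(2*acc + 2*d > 11))) && ((!(x <= 5 || 2*x >= 3*acc - 7)) ==> (!(2*acc + d > 2))).
Check whether ((x <= 5 || 2*x >= -13) ==> (!(2*d > 15))) && ((!(x <= 5 || 2*x >= -13)) ==> (!(d > 6))) && acc == -2 implies it.
Every state satisfying the precondition satisfies the weakest precondition: the implication holds.
Answer: valid


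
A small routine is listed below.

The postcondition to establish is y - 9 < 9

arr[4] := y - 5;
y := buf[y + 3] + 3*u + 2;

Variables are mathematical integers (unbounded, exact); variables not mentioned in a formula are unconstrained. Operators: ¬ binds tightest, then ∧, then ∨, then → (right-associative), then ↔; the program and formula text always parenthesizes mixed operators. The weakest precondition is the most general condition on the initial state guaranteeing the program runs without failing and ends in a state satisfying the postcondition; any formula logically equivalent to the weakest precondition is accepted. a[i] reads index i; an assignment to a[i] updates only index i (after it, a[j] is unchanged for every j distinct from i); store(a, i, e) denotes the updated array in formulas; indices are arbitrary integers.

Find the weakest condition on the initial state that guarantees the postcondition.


Working backward. After the program, the postcondition y - 9 < 9 must hold; in canonical form it is y < 18.
Before y := buf[y + 3] + 3*u + 2: buf[y + 3] + 3*u < 16
Before arr[4] := y - 5: buf[y + 3] + 3*u < 16
Answer: WP = buf[y + 3] + 3*u < 16


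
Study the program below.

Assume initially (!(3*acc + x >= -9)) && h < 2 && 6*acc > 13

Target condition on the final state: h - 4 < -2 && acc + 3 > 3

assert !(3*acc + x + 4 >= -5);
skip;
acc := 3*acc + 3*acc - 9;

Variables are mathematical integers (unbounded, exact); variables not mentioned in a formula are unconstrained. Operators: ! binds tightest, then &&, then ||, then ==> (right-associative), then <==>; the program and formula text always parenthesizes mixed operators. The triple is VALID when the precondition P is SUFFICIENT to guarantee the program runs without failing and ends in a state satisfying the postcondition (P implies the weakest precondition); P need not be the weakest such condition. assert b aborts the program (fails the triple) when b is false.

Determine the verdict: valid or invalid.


Working backward. After the program, the postcondition h - 4 < -2 && acc + 3 > 3 must hold; in canonical form it is h < 2 && acc > 0.
Before acc := 3*acc + 3*acc - 9: h < 2 && 6*acc > 9
Before skip: h < 2 && 6*acc > 9
Before assert !(3*acc + x + 4 >= -5): (!(3*acc + x >= -9)) && h < 2 && 6*acc > 9
The weakest precondition is (!(3*acc + x >= -9)) && h < 2 && 6*acc > 9.
Check whether (!(3*acc + x >= -9)) && h < 2 && 6*acc > 13 implies it.
Every state satisfying the precondition satisfies the weakest precondition: the implication holds.
Answer: valid


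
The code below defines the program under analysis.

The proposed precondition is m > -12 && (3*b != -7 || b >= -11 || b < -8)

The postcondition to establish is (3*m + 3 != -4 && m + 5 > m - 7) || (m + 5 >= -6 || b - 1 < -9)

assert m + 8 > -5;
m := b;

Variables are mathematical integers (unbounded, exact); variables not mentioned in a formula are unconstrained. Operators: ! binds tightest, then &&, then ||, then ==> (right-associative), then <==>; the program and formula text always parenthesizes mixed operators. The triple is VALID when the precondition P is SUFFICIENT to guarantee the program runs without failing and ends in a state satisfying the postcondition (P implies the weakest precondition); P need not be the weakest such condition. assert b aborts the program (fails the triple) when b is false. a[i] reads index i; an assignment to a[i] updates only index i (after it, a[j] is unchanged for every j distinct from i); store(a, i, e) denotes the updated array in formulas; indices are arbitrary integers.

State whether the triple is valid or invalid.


Working backward. After the program, the postcondition (3*m + 3 != -4 && m + 5 > m - 7) || (m + 5 >= -6 || b - 1 < -9) must hold; in canonical form it is 3*m != -7 || m >= -11 || b < -8.
Before m := b: 3*b != -7 || b >= -11 || b < -8
Before assert m + 8 > -5: m > -13 && (3*b != -7 || b >= -11 || b < -8)
The weakest precondition is m > -13 && (3*b != -7 || b >= -11 || b < -8).
Check whether m > -12 && (3*b != -7 || b >= -11 || b < -8) implies it.
Every state satisfying the precondition satisfies the weakest precondition: the implication holds.
Answer: valid
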